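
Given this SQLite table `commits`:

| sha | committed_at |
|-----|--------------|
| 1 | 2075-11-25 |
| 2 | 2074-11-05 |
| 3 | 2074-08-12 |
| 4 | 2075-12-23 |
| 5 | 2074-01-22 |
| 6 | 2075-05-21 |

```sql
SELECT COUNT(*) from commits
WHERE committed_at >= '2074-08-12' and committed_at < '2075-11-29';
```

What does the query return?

Rows in [2074-08-12, 2075-11-29): 2075-11-25, 2074-11-05, 2074-08-12, 2075-05-21 → 4 rows.

4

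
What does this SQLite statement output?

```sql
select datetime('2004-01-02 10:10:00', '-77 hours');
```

2003-12-30 05:10:00

-77 hours from 2004-01-02 10:10:00 is 2003-12-30 05:10:00 (crosses midnight).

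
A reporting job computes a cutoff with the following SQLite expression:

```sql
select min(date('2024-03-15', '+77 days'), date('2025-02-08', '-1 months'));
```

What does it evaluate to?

date('2024-03-15', '+77 days') → 2024-05-31.
date('2025-02-08', '-1 months') → 2025-01-08.
Earlier of the two is 2024-05-31.

2024-05-31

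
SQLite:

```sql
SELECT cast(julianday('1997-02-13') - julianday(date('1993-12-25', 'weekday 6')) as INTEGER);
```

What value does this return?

1146

`weekday 6` advances to the next Saturday; 1993-12-25 is already a Saturday, so it stays at 1993-12-25.
6 days remain in December 1993 after the 25th (31 − 25).
Full months from January 1994 through January 1997 contribute their day counts.
Then 13 days into February 1997.
Total: 6 + 31 + 28 + 31 + 30 + 31 + 30 + 31 + 31 + 30 + 31 + 30 + 31 + 31 + 28 + 31 + 30 + 31 + 30 + 31 + 31 + 30 + 31 + 30 + 31 + 31 + 29 + 31 + 30 + 31 + 30 + 31 + 31 + 30 + 31 + 30 + 31 + 31 + 13 = 1146.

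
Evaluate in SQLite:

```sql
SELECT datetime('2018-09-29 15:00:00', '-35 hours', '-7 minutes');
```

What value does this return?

2018-09-28 03:53:00

-35 hours from 2018-09-29 15:00:00 is 2018-09-28 04:00:00 (crosses midnight).
-7 minutes from 2018-09-28 04:00:00 is 2018-09-28 03:53:00.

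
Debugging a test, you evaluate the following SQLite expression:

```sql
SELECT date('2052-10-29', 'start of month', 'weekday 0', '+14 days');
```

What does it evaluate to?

`start of month` rewinds 2052-10-29 to 2052-10-01.
`weekday 0` advances to the next Sunday; 2052-10-01 is a Tuesday, so it moves forward to 2052-10-06.
Advancing 14 more days within October lands on 2052-10-20.

2052-10-20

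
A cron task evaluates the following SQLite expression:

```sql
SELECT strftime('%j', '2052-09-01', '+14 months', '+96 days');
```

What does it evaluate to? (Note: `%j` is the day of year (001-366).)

036

First apply '+14 months', '+96 days': 2052-09-01 → 2054-02-05.
Day-of-year for 2054-02-05: days since 2054-01-01 inclusive = 36, zero-padded to 036.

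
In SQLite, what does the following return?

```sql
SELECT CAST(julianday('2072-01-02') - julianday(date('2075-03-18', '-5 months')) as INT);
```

Adding -5 months to 2075-03-18 gives 2074-10-18.
29 days remain in January 2072 after the 2nd (31 − 2).
Full months from February 2072 through September 2074 contribute their day counts.
Then 18 days into October 2074.
Total: 29 + 29 + 31 + 30 + 31 + 30 + 31 + 31 + 30 + 31 + 30 + 31 + 31 + 28 + 31 + 30 + 31 + 30 + 31 + 31 + 30 + 31 + 30 + 31 + 31 + 28 + 31 + 30 + 31 + 30 + 31 + 31 + 30 + 18 = 1020.
The subtraction is earlier − later, so the result is −1020 → -1020.

-1020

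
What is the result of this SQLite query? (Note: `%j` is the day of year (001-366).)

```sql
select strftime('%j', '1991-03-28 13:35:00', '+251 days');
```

First apply '+251 days': 1991-03-28 13:35:00 → 1991-12-04 13:35:00.
Day-of-year for 1991-12-04: days since 1991-01-01 inclusive = 338, zero-padded to 338.

338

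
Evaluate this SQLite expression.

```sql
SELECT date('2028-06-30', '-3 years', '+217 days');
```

Adding -3 years to 2028-06-30 gives 2025-06-30.
Applying '+217 days' to 2025-06-30: counting 217 days forward gives 2026-02-02.

2026-02-02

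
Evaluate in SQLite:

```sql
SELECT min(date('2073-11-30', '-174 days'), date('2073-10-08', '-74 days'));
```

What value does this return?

2073-06-09

date('2073-11-30', '-174 days') → 2073-06-09.
date('2073-10-08', '-74 days') → 2073-07-26.
Earlier of the two is 2073-06-09.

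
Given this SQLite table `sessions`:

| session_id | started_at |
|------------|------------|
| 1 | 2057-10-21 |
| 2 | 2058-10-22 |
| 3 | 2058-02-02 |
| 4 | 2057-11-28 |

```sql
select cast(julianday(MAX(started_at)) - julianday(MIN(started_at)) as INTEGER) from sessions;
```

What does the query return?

366

MIN = 2057-10-21, MAX = 2058-10-22.
10 days remain in October 2057 after the 21st (31 − 21).
Full months from November 2057 through September 2058 contribute their day counts.
Then 22 days into October 2058.
Total: 10 + 30 + 31 + 31 + 28 + 31 + 30 + 31 + 30 + 31 + 31 + 30 + 22 = 366.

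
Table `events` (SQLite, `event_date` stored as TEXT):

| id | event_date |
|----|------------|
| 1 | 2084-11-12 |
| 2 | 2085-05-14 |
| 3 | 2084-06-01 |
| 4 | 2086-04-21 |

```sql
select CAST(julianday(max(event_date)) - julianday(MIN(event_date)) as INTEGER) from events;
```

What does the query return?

MIN = 2084-06-01, MAX = 2086-04-21.
29 days remain in June 2084 after the 1st (30 − 1).
Full months from July 2084 through March 2086 contribute their day counts.
Then 21 days into April 2086.
Total: 29 + 31 + 31 + 30 + 31 + 30 + 31 + 31 + 28 + 31 + 30 + 31 + 30 + 31 + 31 + 30 + 31 + 30 + 31 + 31 + 28 + 31 + 21 = 689.

689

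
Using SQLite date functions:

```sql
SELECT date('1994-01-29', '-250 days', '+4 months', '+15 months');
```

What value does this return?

1994-12-24

Applying '-250 days' to 1994-01-29: counting 250 days back gives 1993-05-24.
Adding +4 months to 1993-05-24 gives 1993-09-24.
Adding +15 months to 1993-09-24 gives 1994-12-24.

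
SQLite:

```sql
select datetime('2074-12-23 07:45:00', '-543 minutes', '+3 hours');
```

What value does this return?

2074-12-23 01:42:00

543 minutes = 9h 3m; -543 minutes from 2074-12-23 07:45:00 is 2074-12-22 22:42:00 (crosses midnight).
+3 hours from 2074-12-22 22:42:00 is 2074-12-23 01:42:00 (crosses midnight).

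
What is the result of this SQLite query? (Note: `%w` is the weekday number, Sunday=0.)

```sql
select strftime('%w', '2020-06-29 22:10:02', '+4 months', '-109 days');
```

0

First apply '+4 months', '-109 days': 2020-06-29 22:10:02 → 2020-07-12 22:10:02.
2020-07-12 is a Sunday; with Sunday=0 that is 0.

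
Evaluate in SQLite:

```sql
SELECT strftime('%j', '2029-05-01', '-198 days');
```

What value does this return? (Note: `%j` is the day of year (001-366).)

289

First apply '-198 days': 2029-05-01 → 2028-10-15.
Day-of-year for 2028-10-15: days since 2028-01-01 inclusive = 289, zero-padded to 289.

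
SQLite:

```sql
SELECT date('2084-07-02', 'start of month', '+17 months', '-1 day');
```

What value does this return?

2085-11-30

`start of month` rewinds 2084-07-02 to 2084-07-01.
Adding +17 months to 2084-07-01 gives 2085-12-01.
Going back 1 day from 2085-12-01 reaches 2085-11-30 (last day of November, 30 days).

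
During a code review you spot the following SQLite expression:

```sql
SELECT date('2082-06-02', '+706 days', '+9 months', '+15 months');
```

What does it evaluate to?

2086-05-08

Applying '+706 days' to 2082-06-02: counting 706 days forward gives 2084-05-08.
Adding +9 months to 2084-05-08 gives 2085-02-08.
Adding +15 months to 2085-02-08 gives 2086-05-08.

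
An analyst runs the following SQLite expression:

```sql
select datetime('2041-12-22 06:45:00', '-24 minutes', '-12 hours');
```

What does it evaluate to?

2041-12-21 18:21:00

-24 minutes from 2041-12-22 06:45:00 is 2041-12-22 06:21:00.
-12 hours from 2041-12-22 06:21:00 is 2041-12-21 18:21:00 (crosses midnight).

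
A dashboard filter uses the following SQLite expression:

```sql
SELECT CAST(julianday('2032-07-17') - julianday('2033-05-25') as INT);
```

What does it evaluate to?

-312

14 days remain in July 2032 after the 17th (31 − 17).
Full months from August 2032 through April 2033 contribute their day counts.
Then 25 days into May 2033.
Total: 14 + 31 + 30 + 31 + 30 + 31 + 31 + 28 + 31 + 30 + 25 = 312.
The subtraction is earlier − later, so the result is −312 → -312.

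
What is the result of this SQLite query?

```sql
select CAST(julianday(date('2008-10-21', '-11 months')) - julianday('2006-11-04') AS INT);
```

382

Adding -11 months to 2008-10-21 gives 2007-11-21.
26 days remain in November 2006 after the 4th (30 − 4).
Full months from December 2006 through October 2007 contribute their day counts.
Then 21 days into November 2007.
Total: 26 + 31 + 31 + 28 + 31 + 30 + 31 + 30 + 31 + 31 + 30 + 31 + 21 = 382.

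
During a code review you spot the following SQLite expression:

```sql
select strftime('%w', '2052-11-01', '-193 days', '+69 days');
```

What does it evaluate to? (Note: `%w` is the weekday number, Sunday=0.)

0

First apply '-193 days', '+69 days': 2052-11-01 → 2052-06-30.
2052-06-30 is a Sunday; with Sunday=0 that is 0.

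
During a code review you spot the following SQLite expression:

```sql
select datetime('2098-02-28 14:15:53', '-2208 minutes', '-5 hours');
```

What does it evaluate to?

2208 minutes = 36h 48m; -2208 minutes from 2098-02-28 14:15:53 is 2098-02-27 01:27:53 (crosses midnight).
-5 hours from 2098-02-27 01:27:53 is 2098-02-26 20:27:53 (crosses midnight).

2098-02-26 20:27:53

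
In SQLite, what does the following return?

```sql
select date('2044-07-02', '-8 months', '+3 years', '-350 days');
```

Adding -8 months to 2044-07-02 gives 2043-11-02.
Adding +3 years to 2043-11-02 gives 2046-11-02.
Applying '-350 days' to 2046-11-02: counting 350 days back gives 2045-11-17.

2045-11-17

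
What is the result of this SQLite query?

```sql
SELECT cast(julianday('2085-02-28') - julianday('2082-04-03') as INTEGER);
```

27 days remain in April 2082 after the 3rd (30 − 3).
Full months from May 2082 through January 2085 contribute their day counts.
Then 28 days into February 2085.
Total: 27 + 31 + 30 + 31 + 31 + 30 + 31 + 30 + 31 + 31 + 28 + 31 + 30 + 31 + 30 + 31 + 31 + 30 + 31 + 30 + 31 + 31 + 29 + 31 + 30 + 31 + 30 + 31 + 31 + 30 + 31 + 30 + 31 + 31 + 28 = 1062.

1062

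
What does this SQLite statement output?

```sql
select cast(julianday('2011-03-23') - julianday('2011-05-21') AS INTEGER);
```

8 days remain in March 2011 after the 23rd (31 − 23).
April 2011: 30 days.
Then 21 days into May 2011.
Total: 8 + 30 + 21 = 59.
The subtraction is earlier − later, so the result is −59 → -59.

-59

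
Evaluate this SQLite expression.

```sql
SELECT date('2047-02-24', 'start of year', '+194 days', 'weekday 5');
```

2047-07-19

`start of year` rewinds 2047-02-24 to 2047-01-01.
Applying '+194 days' to 2047-01-01: counting 194 days forward gives 2047-07-14.
`weekday 5` advances to the next Friday; 2047-07-14 is a Sunday, so it moves forward to 2047-07-19.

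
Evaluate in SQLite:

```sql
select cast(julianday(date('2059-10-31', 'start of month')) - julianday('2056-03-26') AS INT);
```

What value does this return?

`start of month` rewinds 2059-10-31 to 2059-10-01.
5 days remain in March 2056 after the 26th (31 − 26).
Full months from April 2056 through September 2059 contribute their day counts.
Then 1 day into October 2059.
Total: 5 + 30 + 31 + 30 + 31 + 31 + 30 + 31 + 30 + 31 + 31 + 28 + 31 + 30 + 31 + 30 + 31 + 31 + 30 + 31 + 30 + 31 + 31 + 28 + 31 + 30 + 31 + 30 + 31 + 31 + 30 + 31 + 30 + 31 + 31 + 28 + 31 + 30 + 31 + 30 + 31 + 31 + 30 + 1 = 1284.

1284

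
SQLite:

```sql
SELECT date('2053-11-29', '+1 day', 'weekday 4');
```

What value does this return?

Advancing 1 more day within November lands on 2053-11-30.
`weekday 4` advances to the next Thursday; 2053-11-30 is a Sunday, so it moves forward to 2053-12-04.

2053-12-04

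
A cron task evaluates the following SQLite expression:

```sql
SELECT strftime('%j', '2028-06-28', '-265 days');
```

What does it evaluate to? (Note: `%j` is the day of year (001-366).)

280

First apply '-265 days': 2028-06-28 → 2027-10-07.
Day-of-year for 2027-10-07: days since 2027-01-01 inclusive = 280, zero-padded to 280.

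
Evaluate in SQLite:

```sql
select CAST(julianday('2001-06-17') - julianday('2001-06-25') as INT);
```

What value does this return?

-8

Both dates are in June 2001: 25 − 17 = 8.
The subtraction is earlier − later, so the result is −8 → -8.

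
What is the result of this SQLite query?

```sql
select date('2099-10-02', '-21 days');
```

2099-09-11

Going back 2 days from 2099-10-02 reaches 2099-09-30 (last day of September, 30 days).
Going back 19 days within September lands on 2099-09-11.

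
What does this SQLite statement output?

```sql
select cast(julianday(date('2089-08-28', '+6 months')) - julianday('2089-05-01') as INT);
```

Adding +6 months to 2089-08-28 gives 2090-02-28.
30 days remain in May 2089 after the 1st (31 − 1).
Full months from June 2089 through January 2090 contribute their day counts.
Then 28 days into February 2090.
Total: 30 + 30 + 31 + 31 + 30 + 31 + 30 + 31 + 31 + 28 = 303.

303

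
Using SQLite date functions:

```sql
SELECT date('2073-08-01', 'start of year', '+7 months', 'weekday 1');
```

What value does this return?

2073-08-07

`start of year` rewinds 2073-08-01 to 2073-01-01.
Adding +7 months to 2073-01-01 gives 2073-08-01.
`weekday 1` advances to the next Monday; 2073-08-01 is a Tuesday, so it moves forward to 2073-08-07.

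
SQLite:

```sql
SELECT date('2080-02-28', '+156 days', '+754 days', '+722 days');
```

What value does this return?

Applying '+156 days' to 2080-02-28: counting 156 days forward gives 2080-08-02.
Applying '+754 days' to 2080-08-02: counting 754 days forward gives 2082-08-26.
Applying '+722 days' to 2082-08-26: counting 722 days forward gives 2084-08-17.

2084-08-17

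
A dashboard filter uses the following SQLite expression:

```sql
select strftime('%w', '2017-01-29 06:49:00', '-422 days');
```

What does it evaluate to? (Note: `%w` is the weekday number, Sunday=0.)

5

First apply '-422 days': 2017-01-29 06:49:00 → 2015-12-04 06:49:00.
2015-12-04 is a Friday; with Sunday=0 that is 5.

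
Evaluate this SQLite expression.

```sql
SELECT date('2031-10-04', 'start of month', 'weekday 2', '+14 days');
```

`start of month` rewinds 2031-10-04 to 2031-10-01.
`weekday 2` advances to the next Tuesday; 2031-10-01 is a Wednesday, so it moves forward to 2031-10-07.
Advancing 14 more days within October lands on 2031-10-21.

2031-10-21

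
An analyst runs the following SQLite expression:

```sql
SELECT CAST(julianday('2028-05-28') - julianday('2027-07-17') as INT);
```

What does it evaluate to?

14 days remain in July 2027 after the 17th (31 − 17).
Full months from August 2027 through April 2028 contribute their day counts.
Then 28 days into May 2028.
Total: 14 + 31 + 30 + 31 + 30 + 31 + 31 + 29 + 31 + 30 + 28 = 316.

316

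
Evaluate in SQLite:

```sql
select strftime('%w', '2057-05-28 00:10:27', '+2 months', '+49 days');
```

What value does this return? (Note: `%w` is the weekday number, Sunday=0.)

6

First apply '+2 months', '+49 days': 2057-05-28 00:10:27 → 2057-09-15 00:10:27.
2057-09-15 is a Saturday; with Sunday=0 that is 6.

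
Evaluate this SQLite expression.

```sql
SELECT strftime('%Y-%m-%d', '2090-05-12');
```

`%Y-%m-%d` extracts the ISO date: 2090-05-12.

2090-05-12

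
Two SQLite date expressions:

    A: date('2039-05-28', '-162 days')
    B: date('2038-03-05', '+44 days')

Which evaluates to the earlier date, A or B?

A = 2038-12-17.
B = 2038-04-18.
B is earlier.

B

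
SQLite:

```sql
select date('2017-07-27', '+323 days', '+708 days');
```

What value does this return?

Applying '+323 days' to 2017-07-27: counting 323 days forward gives 2018-06-15.
Applying '+708 days' to 2018-06-15: counting 708 days forward gives 2020-05-23.

2020-05-23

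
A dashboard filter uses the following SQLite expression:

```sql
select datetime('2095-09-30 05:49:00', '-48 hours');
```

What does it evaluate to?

-48 hours from 2095-09-30 05:49:00 is 2095-09-28 05:49:00 (crosses midnight).

2095-09-28 05:49:00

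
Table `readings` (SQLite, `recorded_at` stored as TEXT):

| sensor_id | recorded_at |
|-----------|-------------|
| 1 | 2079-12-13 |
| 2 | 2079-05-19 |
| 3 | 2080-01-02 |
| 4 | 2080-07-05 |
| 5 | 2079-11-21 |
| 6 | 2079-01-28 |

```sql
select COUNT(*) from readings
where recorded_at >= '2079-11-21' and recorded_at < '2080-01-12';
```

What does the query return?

3

Rows in [2079-11-21, 2080-01-12): 2079-12-13, 2080-01-02, 2079-11-21 → 3 rows.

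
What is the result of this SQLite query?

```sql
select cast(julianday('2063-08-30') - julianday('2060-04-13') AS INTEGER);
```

1234

17 days remain in April 2060 after the 13th (30 − 13).
Full months from May 2060 through July 2063 contribute their day counts.
Then 30 days into August 2063.
Total: 17 + 31 + 30 + 31 + 31 + 30 + 31 + 30 + 31 + 31 + 28 + 31 + 30 + 31 + 30 + 31 + 31 + 30 + 31 + 30 + 31 + 31 + 28 + 31 + 30 + 31 + 30 + 31 + 31 + 30 + 31 + 30 + 31 + 31 + 28 + 31 + 30 + 31 + 30 + 31 + 30 = 1234.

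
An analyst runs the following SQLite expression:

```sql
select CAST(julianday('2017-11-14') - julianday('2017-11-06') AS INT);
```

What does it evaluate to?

8

Both dates are in November 2017: 14 − 6 = 8.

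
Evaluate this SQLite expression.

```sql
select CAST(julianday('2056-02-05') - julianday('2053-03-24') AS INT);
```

7 days remain in March 2053 after the 24th (31 − 24).
Full months from April 2053 through January 2056 contribute their day counts.
Then 5 days into February 2056.
Total: 7 + 30 + 31 + 30 + 31 + 31 + 30 + 31 + 30 + 31 + 31 + 28 + 31 + 30 + 31 + 30 + 31 + 31 + 30 + 31 + 30 + 31 + 31 + 28 + 31 + 30 + 31 + 30 + 31 + 31 + 30 + 31 + 30 + 31 + 31 + 5 = 1048.

1048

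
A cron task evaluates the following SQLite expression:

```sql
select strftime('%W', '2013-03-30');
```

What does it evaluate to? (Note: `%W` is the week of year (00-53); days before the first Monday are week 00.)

2013-03-30 is a Saturday. SQLite's %W counts Mondays since the year started; the result is 12.

12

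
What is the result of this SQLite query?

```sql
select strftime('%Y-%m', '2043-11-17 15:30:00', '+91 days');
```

First apply '+91 days': 2043-11-17 15:30:00 → 2044-02-16 15:30:00.
`%Y-%m` extracts the year-month: 2044-02.

2044-02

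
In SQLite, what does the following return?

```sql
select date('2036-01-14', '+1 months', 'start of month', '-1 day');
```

2036-01-31

Adding +1 month to 2036-01-14 gives 2036-02-14.
`start of month` rewinds 2036-02-14 to 2036-02-01.
Going back 1 day from 2036-02-01 reaches 2036-01-31 (last day of January, 31 days).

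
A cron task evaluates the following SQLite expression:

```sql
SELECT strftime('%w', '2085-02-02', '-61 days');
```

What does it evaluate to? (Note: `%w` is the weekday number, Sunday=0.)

0

First apply '-61 days': 2085-02-02 → 2084-12-03.
2084-12-03 is a Sunday; with Sunday=0 that is 0.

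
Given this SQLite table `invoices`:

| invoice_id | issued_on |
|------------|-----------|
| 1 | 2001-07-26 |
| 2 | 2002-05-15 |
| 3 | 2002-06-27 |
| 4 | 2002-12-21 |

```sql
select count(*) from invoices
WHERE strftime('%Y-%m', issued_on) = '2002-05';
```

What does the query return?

1

Rows with year-month 2002-05: 2002-05-15 → 1.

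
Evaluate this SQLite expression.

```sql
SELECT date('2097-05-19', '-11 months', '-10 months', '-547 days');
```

2094-02-18

Adding -11 months to 2097-05-19 gives 2096-06-19.
Adding -10 months to 2096-06-19 gives 2095-08-19.
Applying '-547 days' to 2095-08-19: counting 547 days back gives 2094-02-18.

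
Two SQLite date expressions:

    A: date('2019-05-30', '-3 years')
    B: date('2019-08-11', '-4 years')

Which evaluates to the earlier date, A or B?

A = 2016-05-30.
B = 2015-08-11.
B is earlier.

B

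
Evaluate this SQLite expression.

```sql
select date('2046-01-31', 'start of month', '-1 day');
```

2045-12-31

`start of month` rewinds 2046-01-31 to 2046-01-01.
Going back 1 day from 2046-01-01 reaches 2045-12-31 (last day of December, 31 days).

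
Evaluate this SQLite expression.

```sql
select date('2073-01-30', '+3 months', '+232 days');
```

Adding +3 months to 2073-01-30 gives 2073-04-30.
Applying '+232 days' to 2073-04-30: counting 232 days forward gives 2073-12-18.

2073-12-18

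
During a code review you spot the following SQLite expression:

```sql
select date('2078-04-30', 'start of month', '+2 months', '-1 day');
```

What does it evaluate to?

`start of month` rewinds 2078-04-30 to 2078-04-01.
Adding +2 months to 2078-04-01 gives 2078-06-01.
Going back 1 day from 2078-06-01 reaches 2078-05-31 (last day of May, 31 days).

2078-05-31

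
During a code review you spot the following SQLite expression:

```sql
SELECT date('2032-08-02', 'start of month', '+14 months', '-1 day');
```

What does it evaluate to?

2033-09-30

`start of month` rewinds 2032-08-02 to 2032-08-01.
Adding +14 months to 2032-08-01 gives 2033-10-01.
Going back 1 day from 2033-10-01 reaches 2033-09-30 (last day of September, 30 days).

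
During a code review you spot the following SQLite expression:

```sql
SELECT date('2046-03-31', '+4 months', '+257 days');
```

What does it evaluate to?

2047-04-14

Adding +4 months to 2046-03-31 gives 2046-07-31.
Applying '+257 days' to 2046-07-31: counting 257 days forward gives 2047-04-14.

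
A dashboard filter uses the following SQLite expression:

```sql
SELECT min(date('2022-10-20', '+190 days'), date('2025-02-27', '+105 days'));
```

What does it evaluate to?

2023-04-28

date('2022-10-20', '+190 days') → 2023-04-28.
date('2025-02-27', '+105 days') → 2025-06-12.
Earlier of the two is 2023-04-28.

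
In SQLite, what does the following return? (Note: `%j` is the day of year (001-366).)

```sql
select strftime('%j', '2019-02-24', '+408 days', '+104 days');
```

202

First apply '+408 days', '+104 days': 2019-02-24 → 2020-07-20.
Day-of-year for 2020-07-20: days since 2020-01-01 inclusive = 202, zero-padded to 202.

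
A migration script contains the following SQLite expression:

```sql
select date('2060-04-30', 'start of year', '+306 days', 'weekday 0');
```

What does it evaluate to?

2060-11-07

`start of year` rewinds 2060-04-30 to 2060-01-01.
Applying '+306 days' to 2060-01-01: counting 306 days forward gives 2060-11-02.
`weekday 0` advances to the next Sunday; 2060-11-02 is a Tuesday, so it moves forward to 2060-11-07.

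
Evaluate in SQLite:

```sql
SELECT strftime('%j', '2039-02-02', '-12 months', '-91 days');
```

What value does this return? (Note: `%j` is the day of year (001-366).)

First apply '-12 months', '-91 days': 2039-02-02 → 2037-11-03.
Day-of-year for 2037-11-03: days since 2037-01-01 inclusive = 307, zero-padded to 307.

307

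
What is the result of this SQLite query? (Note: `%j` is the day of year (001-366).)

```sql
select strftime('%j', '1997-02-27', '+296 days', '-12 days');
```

342

First apply '+296 days', '-12 days': 1997-02-27 → 1997-12-08.
Day-of-year for 1997-12-08: days since 1997-01-01 inclusive = 342, zero-padded to 342.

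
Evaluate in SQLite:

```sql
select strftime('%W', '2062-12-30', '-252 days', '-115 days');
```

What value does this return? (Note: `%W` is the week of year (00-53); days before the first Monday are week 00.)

52

First apply '-252 days', '-115 days': 2062-12-30 → 2061-12-28.
2061-12-28 is a Wednesday. SQLite's %W counts Mondays since the year started; the result is 52.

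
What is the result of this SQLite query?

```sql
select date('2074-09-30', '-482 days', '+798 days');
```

Applying '-482 days' to 2074-09-30: counting 482 days back gives 2073-06-05.
Applying '+798 days' to 2073-06-05: counting 798 days forward gives 2075-08-12.

2075-08-12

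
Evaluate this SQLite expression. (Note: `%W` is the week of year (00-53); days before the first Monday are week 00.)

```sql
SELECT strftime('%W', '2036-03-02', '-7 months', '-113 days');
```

15

First apply '-7 months', '-113 days': 2036-03-02 → 2035-04-11.
2035-04-11 is a Wednesday. SQLite's %W counts Mondays since the year started; the result is 15.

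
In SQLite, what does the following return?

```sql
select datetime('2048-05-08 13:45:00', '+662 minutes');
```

662 minutes = 11h 2m; +662 minutes from 2048-05-08 13:45:00 is 2048-05-09 00:47:00 (crosses midnight).

2048-05-09 00:47:00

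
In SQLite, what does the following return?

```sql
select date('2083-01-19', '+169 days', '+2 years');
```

2085-07-07

Applying '+169 days' to 2083-01-19: counting 169 days forward gives 2083-07-07.
Adding +2 years to 2083-07-07 gives 2085-07-07.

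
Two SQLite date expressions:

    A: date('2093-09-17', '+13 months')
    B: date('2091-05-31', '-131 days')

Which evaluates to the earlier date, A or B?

A = 2094-10-17.
B = 2091-01-20.
B is earlier.

B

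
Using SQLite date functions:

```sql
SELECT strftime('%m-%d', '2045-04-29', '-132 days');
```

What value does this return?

12-18

First apply '-132 days': 2045-04-29 → 2044-12-18.
`%m-%d` extracts the month-day: 12-18.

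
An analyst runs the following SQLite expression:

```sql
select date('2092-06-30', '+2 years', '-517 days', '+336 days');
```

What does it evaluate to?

2093-12-31

Adding +2 years to 2092-06-30 gives 2094-06-30.
Applying '-517 days' to 2094-06-30: counting 517 days back gives 2093-01-29.
Applying '+336 days' to 2093-01-29: counting 336 days forward gives 2093-12-31.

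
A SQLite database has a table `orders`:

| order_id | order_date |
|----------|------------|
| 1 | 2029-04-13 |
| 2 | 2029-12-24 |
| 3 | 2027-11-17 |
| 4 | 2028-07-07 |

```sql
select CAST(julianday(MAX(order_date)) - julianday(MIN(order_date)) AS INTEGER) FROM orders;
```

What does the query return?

768

MIN = 2027-11-17, MAX = 2029-12-24.
13 days remain in November 2027 after the 17th (30 − 17).
Full months from December 2027 through November 2029 contribute their day counts.
Then 24 days into December 2029.
Total: 13 + 31 + 31 + 29 + 31 + 30 + 31 + 30 + 31 + 31 + 30 + 31 + 30 + 31 + 31 + 28 + 31 + 30 + 31 + 30 + 31 + 31 + 30 + 31 + 30 + 24 = 768.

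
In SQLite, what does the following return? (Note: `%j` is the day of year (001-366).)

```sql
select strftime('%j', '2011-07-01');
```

182

Day-of-year for 2011-07-01: days since 2011-01-01 inclusive = 182, zero-padded to 182.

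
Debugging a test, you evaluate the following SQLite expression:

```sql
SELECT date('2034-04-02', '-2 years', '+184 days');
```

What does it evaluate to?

Adding -2 years to 2034-04-02 gives 2032-04-02.
Applying '+184 days' to 2032-04-02: counting 184 days forward gives 2032-10-03.

2032-10-03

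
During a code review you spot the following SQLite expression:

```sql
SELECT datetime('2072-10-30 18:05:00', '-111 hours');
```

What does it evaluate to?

-111 hours from 2072-10-30 18:05:00 is 2072-10-26 03:05:00 (crosses midnight).

2072-10-26 03:05:00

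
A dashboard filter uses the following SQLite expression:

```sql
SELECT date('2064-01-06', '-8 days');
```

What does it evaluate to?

Going back 6 days from 2064-01-06 reaches 2063-12-31 (last day of December, 31 days).
Going back 2 days within December lands on 2063-12-29.

2063-12-29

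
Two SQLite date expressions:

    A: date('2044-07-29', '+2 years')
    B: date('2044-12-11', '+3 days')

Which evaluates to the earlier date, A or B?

A = 2046-07-29.
B = 2044-12-14.
B is earlier.

B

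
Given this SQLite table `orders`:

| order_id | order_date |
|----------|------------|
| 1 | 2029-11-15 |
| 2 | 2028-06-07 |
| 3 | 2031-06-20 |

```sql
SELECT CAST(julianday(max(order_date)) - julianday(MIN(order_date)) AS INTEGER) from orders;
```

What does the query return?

1108

MIN = 2028-06-07, MAX = 2031-06-20.
23 days remain in June 2028 after the 7th (30 − 7).
Full months from July 2028 through May 2031 contribute their day counts.
Then 20 days into June 2031.
Total: 23 + 31 + 31 + 30 + 31 + 30 + 31 + 31 + 28 + 31 + 30 + 31 + 30 + 31 + 31 + 30 + 31 + 30 + 31 + 31 + 28 + 31 + 30 + 31 + 30 + 31 + 31 + 30 + 31 + 30 + 31 + 31 + 28 + 31 + 30 + 31 + 20 = 1108.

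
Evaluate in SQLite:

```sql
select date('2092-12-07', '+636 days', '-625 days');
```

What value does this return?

2092-12-18

Applying '+636 days' to 2092-12-07: counting 636 days forward gives 2094-09-04.
Applying '-625 days' to 2094-09-04: counting 625 days back gives 2092-12-18.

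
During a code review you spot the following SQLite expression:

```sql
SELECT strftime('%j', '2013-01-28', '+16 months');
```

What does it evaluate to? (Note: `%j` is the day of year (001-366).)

First apply '+16 months': 2013-01-28 → 2014-05-28.
Day-of-year for 2014-05-28: days since 2014-01-01 inclusive = 148, zero-padded to 148.

148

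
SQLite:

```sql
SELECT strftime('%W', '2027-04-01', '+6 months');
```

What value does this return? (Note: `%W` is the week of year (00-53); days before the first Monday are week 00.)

First apply '+6 months': 2027-04-01 → 2027-10-01.
2027-10-01 is a Friday. SQLite's %W counts Mondays since the year started; the result is 39.

39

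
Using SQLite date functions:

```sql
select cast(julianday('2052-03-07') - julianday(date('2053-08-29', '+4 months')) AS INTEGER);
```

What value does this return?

Adding +4 months to 2053-08-29 gives 2053-12-29.
24 days remain in March 2052 after the 7th (31 − 7).
Full months from April 2052 through November 2053 contribute their day counts.
Then 29 days into December 2053.
Total: 24 + 30 + 31 + 30 + 31 + 31 + 30 + 31 + 30 + 31 + 31 + 28 + 31 + 30 + 31 + 30 + 31 + 31 + 30 + 31 + 30 + 29 = 662.
The subtraction is earlier − later, so the result is −662 → -662.

-662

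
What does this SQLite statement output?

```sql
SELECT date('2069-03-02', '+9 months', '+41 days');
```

2070-01-12

Adding +9 months to 2069-03-02 gives 2069-12-02.
Applying '+41 days' to 2069-12-02: counting 41 days forward gives 2070-01-12.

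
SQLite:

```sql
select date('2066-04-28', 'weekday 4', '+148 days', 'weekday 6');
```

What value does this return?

`weekday 4` advances to the next Thursday; 2066-04-28 is a Wednesday, so it moves forward to 2066-04-29.
Applying '+148 days' to 2066-04-29: counting 148 days forward gives 2066-09-24.
`weekday 6` advances to the next Saturday; 2066-09-24 is a Friday, so it moves forward to 2066-09-25.

2066-09-25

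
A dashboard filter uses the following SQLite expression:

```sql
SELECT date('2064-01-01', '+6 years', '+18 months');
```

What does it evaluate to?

2071-07-01

Adding +6 years to 2064-01-01 gives 2070-01-01.
Adding +18 months to 2070-01-01 gives 2071-07-01.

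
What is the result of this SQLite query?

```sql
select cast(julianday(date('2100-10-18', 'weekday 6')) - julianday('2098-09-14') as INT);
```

`weekday 6` advances to the next Saturday; 2100-10-18 is a Monday, so it moves forward to 2100-10-23.
16 days remain in September 2098 after the 14th (30 − 14).
Full months from October 2098 through September 2100 contribute their day counts.
Then 23 days into October 2100.
Total: 16 + 31 + 30 + 31 + 31 + 28 + 31 + 30 + 31 + 30 + 31 + 31 + 30 + 31 + 30 + 31 + 31 + 28 + 31 + 30 + 31 + 30 + 31 + 31 + 30 + 23 = 769.

769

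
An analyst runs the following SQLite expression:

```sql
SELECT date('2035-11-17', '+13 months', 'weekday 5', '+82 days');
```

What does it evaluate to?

2037-03-11

Adding +13 months to 2035-11-17 gives 2036-12-17.
`weekday 5` advances to the next Friday; 2036-12-17 is a Wednesday, so it moves forward to 2036-12-19.
Applying '+82 days' to 2036-12-19: counting 82 days forward gives 2037-03-11.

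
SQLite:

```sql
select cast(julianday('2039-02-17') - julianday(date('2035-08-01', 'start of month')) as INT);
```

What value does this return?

1296

`start of month` rewinds 2035-08-01 to 2035-08-01.
30 days remain in August 2035 after the 1st (31 − 1).
Full months from September 2035 through January 2039 contribute their day counts.
Then 17 days into February 2039.
Total: 30 + 30 + 31 + 30 + 31 + 31 + 29 + 31 + 30 + 31 + 30 + 31 + 31 + 30 + 31 + 30 + 31 + 31 + 28 + 31 + 30 + 31 + 30 + 31 + 31 + 30 + 31 + 30 + 31 + 31 + 28 + 31 + 30 + 31 + 30 + 31 + 31 + 30 + 31 + 30 + 31 + 31 + 17 = 1296.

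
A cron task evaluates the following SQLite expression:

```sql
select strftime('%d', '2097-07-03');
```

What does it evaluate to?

03

`%d` extracts the 2-digit day of month: 03.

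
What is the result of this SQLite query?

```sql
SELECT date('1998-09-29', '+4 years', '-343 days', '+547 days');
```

2003-04-21

Adding +4 years to 1998-09-29 gives 2002-09-29.
Applying '-343 days' to 2002-09-29: counting 343 days back gives 2001-10-21.
Applying '+547 days' to 2001-10-21: counting 547 days forward gives 2003-04-21.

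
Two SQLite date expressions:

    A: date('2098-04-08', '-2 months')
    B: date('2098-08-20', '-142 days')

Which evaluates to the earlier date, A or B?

A

A = 2098-02-08.
B = 2098-03-31.
A is earlier.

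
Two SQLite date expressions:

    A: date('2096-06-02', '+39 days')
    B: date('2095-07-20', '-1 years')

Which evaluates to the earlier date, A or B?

B

A = 2096-07-11.
B = 2094-07-20.
B is earlier.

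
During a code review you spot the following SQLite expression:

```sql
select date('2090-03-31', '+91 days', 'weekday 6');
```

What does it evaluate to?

Applying '+91 days' to 2090-03-31: counting 91 days forward gives 2090-06-30.
`weekday 6` advances to the next Saturday; 2090-06-30 is a Friday, so it moves forward to 2090-07-01.

2090-07-01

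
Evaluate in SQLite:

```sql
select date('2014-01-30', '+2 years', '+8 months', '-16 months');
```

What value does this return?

Adding +2 years to 2014-01-30 gives 2016-01-30.
Adding +8 months to 2016-01-30 gives 2016-09-30.
Adding -16 months to 2016-09-30 gives 2015-05-30.

2015-05-30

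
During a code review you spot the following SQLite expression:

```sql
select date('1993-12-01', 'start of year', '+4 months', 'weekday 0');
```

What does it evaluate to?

1993-05-02

`start of year` rewinds 1993-12-01 to 1993-01-01.
Adding +4 months to 1993-01-01 gives 1993-05-01.
`weekday 0` advances to the next Sunday; 1993-05-01 is a Saturday, so it moves forward to 1993-05-02.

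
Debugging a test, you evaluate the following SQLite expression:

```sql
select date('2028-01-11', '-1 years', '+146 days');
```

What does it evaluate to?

Adding -1 year to 2028-01-11 gives 2027-01-11.
Applying '+146 days' to 2027-01-11: counting 146 days forward gives 2027-06-06.

2027-06-06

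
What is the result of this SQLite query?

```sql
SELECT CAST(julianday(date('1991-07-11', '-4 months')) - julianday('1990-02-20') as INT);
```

384

Adding -4 months to 1991-07-11 gives 1991-03-11.
8 days remain in February 1990 after the 20th (28 − 20).
Full months from March 1990 through February 1991 contribute their day counts.
Then 11 days into March 1991.
Total: 8 + 31 + 30 + 31 + 30 + 31 + 31 + 30 + 31 + 30 + 31 + 31 + 28 + 11 = 384.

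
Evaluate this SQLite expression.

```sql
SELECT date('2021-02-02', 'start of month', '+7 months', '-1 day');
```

2021-08-31

`start of month` rewinds 2021-02-02 to 2021-02-01.
Adding +7 months to 2021-02-01 gives 2021-09-01.
Going back 1 day from 2021-09-01 reaches 2021-08-31 (last day of August, 31 days).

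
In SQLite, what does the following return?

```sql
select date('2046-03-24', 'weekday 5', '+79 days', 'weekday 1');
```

`weekday 5` advances to the next Friday; 2046-03-24 is a Saturday, so it moves forward to 2046-03-30.
Applying '+79 days' to 2046-03-30: counting 79 days forward gives 2046-06-17.
`weekday 1` advances to the next Monday; 2046-06-17 is a Sunday, so it moves forward to 2046-06-18.

2046-06-18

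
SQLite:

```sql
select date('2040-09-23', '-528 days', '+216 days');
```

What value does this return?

2039-11-16

Applying '-528 days' to 2040-09-23: counting 528 days back gives 2039-04-14.
Applying '+216 days' to 2039-04-14: counting 216 days forward gives 2039-11-16.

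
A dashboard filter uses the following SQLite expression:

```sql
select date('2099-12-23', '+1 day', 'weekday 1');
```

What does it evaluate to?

Advancing 1 more day within December lands on 2099-12-24.
`weekday 1` advances to the next Monday; 2099-12-24 is a Thursday, so it moves forward to 2099-12-28.

2099-12-28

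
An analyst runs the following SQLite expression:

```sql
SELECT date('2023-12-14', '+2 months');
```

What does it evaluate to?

2024-02-14

Adding +2 months to 2023-12-14 gives 2024-02-14.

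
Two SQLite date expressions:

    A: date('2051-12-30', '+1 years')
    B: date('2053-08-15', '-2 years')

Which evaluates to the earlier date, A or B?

B

A = 2052-12-30.
B = 2051-08-15.
B is earlier.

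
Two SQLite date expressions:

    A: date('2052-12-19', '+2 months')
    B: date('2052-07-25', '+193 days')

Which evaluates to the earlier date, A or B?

A = 2053-02-19.
B = 2053-02-03.
B is earlier.

B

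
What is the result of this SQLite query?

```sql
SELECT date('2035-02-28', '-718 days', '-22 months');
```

Applying '-718 days' to 2035-02-28: counting 718 days back gives 2033-03-12.
Adding -22 months to 2033-03-12 gives 2031-05-12.

2031-05-12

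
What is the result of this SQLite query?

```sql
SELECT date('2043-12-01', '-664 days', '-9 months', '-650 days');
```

2039-07-25

Applying '-664 days' to 2043-12-01: counting 664 days back gives 2042-02-05.
Adding -9 months to 2042-02-05 gives 2041-05-05.
Applying '-650 days' to 2041-05-05: counting 650 days back gives 2039-07-25.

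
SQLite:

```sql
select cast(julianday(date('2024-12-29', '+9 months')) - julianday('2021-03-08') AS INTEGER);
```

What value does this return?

1666

Adding +9 months to 2024-12-29 gives 2025-09-29.
23 days remain in March 2021 after the 8th (31 − 8).
Full months from April 2021 through August 2025 contribute their day counts.
Then 29 days into September 2025.
Total: 23 + 30 + 31 + 30 + 31 + 31 + 30 + 31 + 30 + 31 + 31 + 28 + 31 + 30 + 31 + 30 + 31 + 31 + 30 + 31 + 30 + 31 + 31 + 28 + 31 + 30 + 31 + 30 + 31 + 31 + 30 + 31 + 30 + 31 + 31 + 29 + 31 + 30 + 31 + 30 + 31 + 31 + 30 + 31 + 30 + 31 + 31 + 28 + 31 + 30 + 31 + 30 + 31 + 31 + 29 = 1666.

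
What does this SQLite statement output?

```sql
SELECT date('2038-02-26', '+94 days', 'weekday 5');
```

2038-06-04

Applying '+94 days' to 2038-02-26: counting 94 days forward gives 2038-05-31.
`weekday 5` advances to the next Friday; 2038-05-31 is a Monday, so it moves forward to 2038-06-04.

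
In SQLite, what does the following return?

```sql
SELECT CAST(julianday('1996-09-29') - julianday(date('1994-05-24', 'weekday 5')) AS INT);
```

856

`weekday 5` advances to the next Friday; 1994-05-24 is a Tuesday, so it moves forward to 1994-05-27.
4 days remain in May 1994 after the 27th (31 − 27).
Full months from June 1994 through August 1996 contribute their day counts.
Then 29 days into September 1996.
Total: 4 + 30 + 31 + 31 + 30 + 31 + 30 + 31 + 31 + 28 + 31 + 30 + 31 + 30 + 31 + 31 + 30 + 31 + 30 + 31 + 31 + 29 + 31 + 30 + 31 + 30 + 31 + 31 + 29 = 856.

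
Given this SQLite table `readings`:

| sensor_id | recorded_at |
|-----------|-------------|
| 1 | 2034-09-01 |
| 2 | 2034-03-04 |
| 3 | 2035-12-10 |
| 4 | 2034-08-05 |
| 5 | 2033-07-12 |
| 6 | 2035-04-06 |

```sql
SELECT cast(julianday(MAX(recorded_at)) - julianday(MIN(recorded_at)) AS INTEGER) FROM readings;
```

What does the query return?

881

MIN = 2033-07-12, MAX = 2035-12-10.
19 days remain in July 2033 after the 12th (31 − 12).
Full months from August 2033 through November 2035 contribute their day counts.
Then 10 days into December 2035.
Total: 19 + 31 + 30 + 31 + 30 + 31 + 31 + 28 + 31 + 30 + 31 + 30 + 31 + 31 + 30 + 31 + 30 + 31 + 31 + 28 + 31 + 30 + 31 + 30 + 31 + 31 + 30 + 31 + 30 + 10 = 881.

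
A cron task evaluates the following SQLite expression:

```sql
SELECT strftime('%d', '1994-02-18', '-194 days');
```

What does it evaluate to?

First apply '-194 days': 1994-02-18 → 1993-08-08.
`%d` extracts the 2-digit day of month: 08.

08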